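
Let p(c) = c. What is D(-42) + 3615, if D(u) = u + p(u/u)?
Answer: 3574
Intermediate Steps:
D(u) = 1 + u (D(u) = u + u/u = u + 1 = 1 + u)
D(-42) + 3615 = (1 - 42) + 3615 = -41 + 3615 = 3574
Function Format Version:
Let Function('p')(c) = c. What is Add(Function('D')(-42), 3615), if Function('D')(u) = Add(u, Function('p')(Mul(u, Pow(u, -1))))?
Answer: 3574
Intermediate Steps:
Function('D')(u) = Add(1, u) (Function('D')(u) = Add(u, Mul(u, Pow(u, -1))) = Add(u, 1) = Add(1, u))
Add(Function('D')(-42), 3615) = Add(Add(1, -42), 3615) = Add(-41, 3615) = 3574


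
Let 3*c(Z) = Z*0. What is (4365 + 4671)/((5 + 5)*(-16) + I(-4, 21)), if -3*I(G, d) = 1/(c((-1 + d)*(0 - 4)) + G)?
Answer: -108432/1919 ≈ -56.504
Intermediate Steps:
c(Z) = 0 (c(Z) = (Z*0)/3 = (⅓)*0 = 0)
I(G, d) = -1/(3*G) (I(G, d) = -1/(3*(0 + G)) = -1/(3*G))
(4365 + 4671)/((5 + 5)*(-16) + I(-4, 21)) = (4365 + 4671)/((5 + 5)*(-16) - ⅓/(-4)) = 9036/(10*(-16) - ⅓*(-¼)) = 9036/(-160 + 1/12) = 9036/(-1919/12) = 9036*(-12/1919) = -108432/1919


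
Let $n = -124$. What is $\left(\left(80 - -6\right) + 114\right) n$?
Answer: $-24800$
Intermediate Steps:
$\left(\left(80 - -6\right) + 114\right) n = \left(\left(80 - -6\right) + 114\right) \left(-124\right) = \left(\left(80 + 6\right) + 114\right) \left(-124\right) = \left(86 + 114\right) \left(-124\right) = 200 \left(-124\right) = -24800$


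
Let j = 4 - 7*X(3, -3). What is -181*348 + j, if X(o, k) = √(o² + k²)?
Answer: -62984 - 21*√2 ≈ -63014.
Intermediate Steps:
X(o, k) = √(k² + o²)
j = 4 - 21*√2 (j = 4 - 7*√((-3)² + 3²) = 4 - 7*√(9 + 9) = 4 - 21*√2 ≈ -25.698)
-181*348 + j = -181*348 + (4 - 21*√2) = -62988 + (4 - 21*√2) = -62984 - 21*√2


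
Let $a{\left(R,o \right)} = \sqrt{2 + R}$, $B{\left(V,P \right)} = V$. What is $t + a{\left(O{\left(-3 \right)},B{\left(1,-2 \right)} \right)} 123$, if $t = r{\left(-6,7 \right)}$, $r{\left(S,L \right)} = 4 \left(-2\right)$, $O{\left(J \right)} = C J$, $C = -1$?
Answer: $-8 + 123 \sqrt{5} \approx 267.04$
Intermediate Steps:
$O{\left(J \right)} = - J$
$r{\left(S,L \right)} = -8$
$t = -8$
$t + a{\left(O{\left(-3 \right)},B{\left(1,-2 \right)} \right)} 123 = -8 + \sqrt{2 - -3} \cdot 123 = -8 + \sqrt{2 + 3} \cdot 123 = -8 + \sqrt{5} \cdot 123 = -8 + 123 \sqrt{5}$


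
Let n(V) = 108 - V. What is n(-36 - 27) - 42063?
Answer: -41892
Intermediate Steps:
n(-36 - 27) - 42063 = (108 - (-36 - 27)) - 42063 = (108 - 1*(-63)) - 42063 = (108 + 63) - 42063 = 171 - 42063 = -41892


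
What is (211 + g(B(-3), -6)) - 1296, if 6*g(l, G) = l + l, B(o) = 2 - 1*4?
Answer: -3257/3 ≈ -1085.7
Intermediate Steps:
B(o) = -2 (B(o) = 2 - 4 = -2)
g(l, G) = l/3 (g(l, G) = (l + l)/6 = (2*l)/6 = l/3)
(211 + g(B(-3), -6)) - 1296 = (211 + (1/3)*(-2)) - 1296 = (211 - 2/3) - 1296 = 631/3 - 1296 = -3257/3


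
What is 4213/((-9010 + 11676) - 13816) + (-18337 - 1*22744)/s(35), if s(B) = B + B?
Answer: -22917403/39025 ≈ -587.25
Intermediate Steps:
s(B) = 2*B
4213/((-9010 + 11676) - 13816) + (-18337 - 1*22744)/s(35) = 4213/((-9010 + 11676) - 13816) + (-18337 - 1*22744)/((2*35)) = 4213/(2666 - 13816) + (-18337 - 22744)/70 = 4213/(-11150) - 41081*1/70 = 4213*(-1/11150) - 41081/70 = -4213/11150 - 41081/70 = -22917403/39025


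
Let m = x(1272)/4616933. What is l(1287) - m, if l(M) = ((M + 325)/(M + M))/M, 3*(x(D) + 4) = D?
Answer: 232736386/588257284329 ≈ 0.00039564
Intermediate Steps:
x(D) = -4 + D/3
l(M) = (325 + M)/(2*M²) (l(M) = ((325 + M)/((2*M)))/M = ((325 + M)*(1/(2*M)))/M = ((325 + M)/(2*M))/M = (325 + M)/(2*M²))
m = 420/4616933 (m = (-4 + (⅓)*1272)/4616933 = (-4 + 424)*(1/4616933) = 420*(1/4616933) = 420/4616933 ≈ 9.0969e-5)
l(1287) - m = (½)*(325 + 1287)/1287² - 1*420/4616933 = (½)*(1/1656369)*1612 - 420/4616933 = 62/127413 - 420/4616933 = 232736386/588257284329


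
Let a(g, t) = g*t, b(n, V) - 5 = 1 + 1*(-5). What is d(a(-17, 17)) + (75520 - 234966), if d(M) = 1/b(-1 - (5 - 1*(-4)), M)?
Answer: -159445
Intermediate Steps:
b(n, V) = 1 (b(n, V) = 5 + (1 + 1*(-5)) = 5 + (1 - 5) = 5 - 4 = 1)
d(M) = 1 (d(M) = 1/1 = 1)
d(a(-17, 17)) + (75520 - 234966) = 1 + (75520 - 234966) = 1 - 159446 = -159445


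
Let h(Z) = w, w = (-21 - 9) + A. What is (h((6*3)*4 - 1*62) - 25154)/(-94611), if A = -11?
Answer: 25195/94611 ≈ 0.26630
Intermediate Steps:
w = -41 (w = (-21 - 9) - 11 = -30 - 11 = -41)
h(Z) = -41
(h((6*3)*4 - 1*62) - 25154)/(-94611) = (-41 - 25154)/(-94611) = -25195*(-1/94611) = 25195/94611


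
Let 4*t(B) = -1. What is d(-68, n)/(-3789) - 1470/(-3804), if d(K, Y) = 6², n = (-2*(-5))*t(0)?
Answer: 100609/266914 ≈ 0.37693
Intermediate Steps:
t(B) = -¼ (t(B) = (¼)*(-1) = -¼)
n = -5/2 (n = -2*(-5)*(-¼) = 10*(-¼) = -5/2 ≈ -2.5000)
d(K, Y) = 36
d(-68, n)/(-3789) - 1470/(-3804) = 36/(-3789) - 1470/(-3804) = 36*(-1/3789) - 1470*(-1/3804) = -4/421 + 245/634 = 100609/266914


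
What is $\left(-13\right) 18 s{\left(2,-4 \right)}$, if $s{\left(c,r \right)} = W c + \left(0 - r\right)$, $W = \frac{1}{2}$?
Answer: $-1170$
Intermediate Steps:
$W = \frac{1}{2} \approx 0.5$
$s{\left(c,r \right)} = \frac{c}{2} - r$ ($s{\left(c,r \right)} = \frac{c}{2} + \left(0 - r\right) = \frac{c}{2} - r$)
$\left(-13\right) 18 s{\left(2,-4 \right)} = \left(-13\right) 18 \left(\frac{1}{2} \cdot 2 - -4\right) = - 234 \left(1 + 4\right) = \left(-234\right) 5 = -1170$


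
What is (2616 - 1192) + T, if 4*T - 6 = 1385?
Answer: 7087/4 ≈ 1771.8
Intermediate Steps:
T = 1391/4 (T = 3/2 + (¼)*1385 = 3/2 + 1385/4 = 1391/4 ≈ 347.75)
(2616 - 1192) + T = (2616 - 1192) + 1391/4 = 1424 + 1391/4 = 7087/4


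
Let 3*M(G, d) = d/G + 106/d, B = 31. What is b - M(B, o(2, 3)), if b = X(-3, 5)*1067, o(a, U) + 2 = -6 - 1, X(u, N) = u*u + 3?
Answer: 10720315/837 ≈ 12808.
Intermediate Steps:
X(u, N) = 3 + u² (X(u, N) = u² + 3 = 3 + u²)
o(a, U) = -9 (o(a, U) = -2 + (-6 - 1) = -2 - 7 = -9)
b = 12804 (b = (3 + (-3)²)*1067 = (3 + 9)*1067 = 12*1067 = 12804)
M(G, d) = 106/(3*d) + d/(3*G) (M(G, d) = (d/G + 106/d)/3 = (106/d + d/G)/3 = 106/(3*d) + d/(3*G))
b - M(B, o(2, 3)) = 12804 - ((106/3)/(-9) + (⅓)*(-9)/31) = 12804 - ((106/3)*(-⅑) + (⅓)*(-9)*(1/31)) = 12804 - (-106/27 - 3/31) = 12804 - 1*(-3367/837) = 12804 + 3367/837 = 10720315/837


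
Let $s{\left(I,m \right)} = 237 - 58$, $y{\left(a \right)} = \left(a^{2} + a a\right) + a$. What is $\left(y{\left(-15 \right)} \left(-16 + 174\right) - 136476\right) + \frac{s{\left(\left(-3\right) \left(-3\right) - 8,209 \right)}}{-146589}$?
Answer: $- \frac{9930818573}{146589} \approx -67746.0$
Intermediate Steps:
$y{\left(a \right)} = a + 2 a^{2}$ ($y{\left(a \right)} = \left(a^{2} + a^{2}\right) + a = 2 a^{2} + a = a + 2 a^{2}$)
$s{\left(I,m \right)} = 179$
$\left(y{\left(-15 \right)} \left(-16 + 174\right) - 136476\right) + \frac{s{\left(\left(-3\right) \left(-3\right) - 8,209 \right)}}{-146589} = \left(- 15 \left(1 + 2 \left(-15\right)\right) \left(-16 + 174\right) - 136476\right) + \frac{179}{-146589} = \left(- 15 \left(1 - 30\right) 158 - 136476\right) + 179 \left(- \frac{1}{146589}\right) = \left(\left(-15\right) \left(-29\right) 158 - 136476\right) - \frac{179}{146589} = \left(435 \cdot 158 - 136476\right) - \frac{179}{146589} = \left(68730 - 136476\right) - \frac{179}{146589} = -67746 - \frac{179}{146589} = - \frac{9930818573}{146589}$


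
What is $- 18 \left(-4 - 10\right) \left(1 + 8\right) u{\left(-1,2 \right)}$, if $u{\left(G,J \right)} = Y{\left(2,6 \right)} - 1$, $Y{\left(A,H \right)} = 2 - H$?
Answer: $-11340$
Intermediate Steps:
$u{\left(G,J \right)} = -5$ ($u{\left(G,J \right)} = \left(2 - 6\right) - 1 = -4 - 1 = -5$)
$- 18 \left(-4 - 10\right) \left(1 + 8\right) u{\left(-1,2 \right)} = - 18 \left(-4 - 10\right) \left(1 + 8\right) \left(-5\right) = - 18 \left(\left(-14\right) 9\right) \left(-5\right) = \left(-18\right) \left(-126\right) \left(-5\right) = 2268 \left(-5\right) = -11340$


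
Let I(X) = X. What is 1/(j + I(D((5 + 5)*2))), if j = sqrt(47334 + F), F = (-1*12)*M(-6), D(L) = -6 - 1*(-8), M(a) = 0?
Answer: -1/23665 + 7*sqrt(966)/47330 ≈ 0.0045545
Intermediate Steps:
D(L) = 2 (D(L) = -6 + 8 = 2)
F = 0 (F = -1*12*0 = -12*0 = 0)
j = 7*sqrt(966) (j = sqrt(47334 + 0) = sqrt(47334) = 7*sqrt(966) ≈ 217.56)
1/(j + I(D((5 + 5)*2))) = 1/(7*sqrt(966) + 2) = 1/(2 + 7*sqrt(966))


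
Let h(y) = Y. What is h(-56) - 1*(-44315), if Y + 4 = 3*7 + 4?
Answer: 44336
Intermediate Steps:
Y = 21 (Y = -4 + (3*7 + 4) = -4 + (21 + 4) = -4 + 25 = 21)
h(y) = 21
h(-56) - 1*(-44315) = 21 - 1*(-44315) = 21 + 44315 = 44336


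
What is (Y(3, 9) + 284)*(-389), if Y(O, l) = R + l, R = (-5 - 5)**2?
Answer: -152877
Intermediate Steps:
R = 100 (R = (-10)**2 = 100)
Y(O, l) = 100 + l
(Y(3, 9) + 284)*(-389) = ((100 + 9) + 284)*(-389) = (109 + 284)*(-389) = 393*(-389) = -152877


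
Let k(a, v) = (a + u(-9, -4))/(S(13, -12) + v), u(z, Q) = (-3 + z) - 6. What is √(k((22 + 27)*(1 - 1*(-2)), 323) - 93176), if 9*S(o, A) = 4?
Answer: 5*I*√31582507337/2911 ≈ 305.25*I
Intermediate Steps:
S(o, A) = 4/9 (S(o, A) = (⅑)*4 = 4/9)
u(z, Q) = -9 + z
k(a, v) = (-18 + a)/(4/9 + v) (k(a, v) = (a + (-9 - 9))/(4/9 + v) = (a - 18)/(4/9 + v) = (-18 + a)/(4/9 + v))
√(k((22 + 27)*(1 - 1*(-2)), 323) - 93176) = √(9*(-18 + (22 + 27)*(1 - 1*(-2)))/(4 + 9*323) - 93176) = √(9*(-18 + 49*(1 + 2))/(4 + 2907) - 93176) = √(9*(-18 + 49*3)/2911 - 93176) = √(9*(1/2911)*(-18 + 147) - 93176) = √(9*(1/2911)*129 - 93176) = √(1161/2911 - 93176) = √(-271234175/2911) = 5*I*√31582507337/2911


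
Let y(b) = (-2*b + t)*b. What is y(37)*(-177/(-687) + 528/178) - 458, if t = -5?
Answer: -201396059/20381 ≈ -9881.6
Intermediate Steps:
y(b) = b*(-5 - 2*b) (y(b) = (-2*b - 5)*b = (-5 - 2*b)*b = b*(-5 - 2*b))
y(37)*(-177/(-687) + 528/178) - 458 = (-1*37*(5 + 2*37))*(-177/(-687) + 528/178) - 458 = (-1*37*(5 + 74))*(-177*(-1/687) + 528*(1/178)) - 458 = (-1*37*79)*(59/229 + 264/89) - 458 = -2923*65707/20381 - 458 = -192061561/20381 - 458 = -201396059/20381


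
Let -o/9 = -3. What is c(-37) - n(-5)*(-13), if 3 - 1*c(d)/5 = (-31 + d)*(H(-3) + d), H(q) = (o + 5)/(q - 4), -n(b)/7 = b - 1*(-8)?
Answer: -100746/7 ≈ -14392.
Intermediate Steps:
o = 27 (o = -9*(-3) = 27)
n(b) = -56 - 7*b (n(b) = -7*(b - 1*(-8)) = -7*(b + 8) = -7*(8 + b) = -56 - 7*b)
H(q) = 32/(-4 + q) (H(q) = (27 + 5)/(q - 4) = 32/(-4 + q))
c(d) = 15 - 5*(-31 + d)*(-32/7 + d) (c(d) = 15 - 5*(-31 + d)*(32/(-4 - 3) + d) = 15 - 5*(-31 + d)*(32/(-7) + d) = 15 - 5*(-31 + d)*(32*(-⅐) + d) = 15 - 5*(-31 + d)*(-32/7 + d))
c(-37) - n(-5)*(-13) = (-4855/7 - 5*(-37)² + (1245/7)*(-37)) - (-56 - 7*(-5))*(-13) = (-4855/7 - 5*1369 - 46065/7) - (-56 + 35)*(-13) = (-4855/7 - 6845 - 46065/7) - (-21)*(-13) = -98835/7 - 1*273 = -98835/7 - 273 = -100746/7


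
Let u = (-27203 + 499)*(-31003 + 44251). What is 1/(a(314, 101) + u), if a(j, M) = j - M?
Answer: -1/353774379 ≈ -2.8267e-9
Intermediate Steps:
u = -353774592 (u = -26704*13248 = -353774592)
1/(a(314, 101) + u) = 1/((314 - 1*101) - 353774592) = 1/((314 - 101) - 353774592) = 1/(213 - 353774592) = 1/(-353774379) = -1/353774379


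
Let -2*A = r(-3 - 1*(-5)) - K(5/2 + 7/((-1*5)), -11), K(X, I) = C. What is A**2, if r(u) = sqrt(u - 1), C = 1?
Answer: 0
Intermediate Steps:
K(X, I) = 1
r(u) = sqrt(-1 + u)
A = 0 (A = -(sqrt(-1 + (-3 - 1*(-5))) - 1*1)/2 = -(sqrt(-1 + (-3 + 5)) - 1)/2 = -(sqrt(-1 + 2) - 1)/2 = -(sqrt(1) - 1)/2 = -(1 - 1)/2 = -1/2*0 = 0)
A**2 = 0**2 = 0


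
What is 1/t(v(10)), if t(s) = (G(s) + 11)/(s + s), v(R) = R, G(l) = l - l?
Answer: 20/11 ≈ 1.8182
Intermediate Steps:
G(l) = 0
t(s) = 11/(2*s) (t(s) = (0 + 11)/(s + s) = 11/((2*s)) = 11*(1/(2*s)) = 11/(2*s))
1/t(v(10)) = 1/((11/2)/10) = 1/((11/2)*(⅒)) = 1/(11/20) = 20/11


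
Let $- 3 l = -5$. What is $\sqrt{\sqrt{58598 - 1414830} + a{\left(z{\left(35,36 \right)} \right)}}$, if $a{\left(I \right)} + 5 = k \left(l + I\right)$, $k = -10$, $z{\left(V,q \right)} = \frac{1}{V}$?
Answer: $\frac{\sqrt{-9681 + 882 i \sqrt{339058}}}{21} \approx 23.904 + 24.359 i$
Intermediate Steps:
$l = \frac{5}{3}$ ($l = \left(- \frac{1}{3}\right) \left(-5\right) = \frac{5}{3} \approx 1.6667$)
$a{\left(I \right)} = - \frac{65}{3} - 10 I$ ($a{\left(I \right)} = -5 - 10 \left(\frac{5}{3} + I\right) = -5 - \left(\frac{50}{3} + 10 I\right) = - \frac{65}{3} - 10 I$)
$\sqrt{\sqrt{58598 - 1414830} + a{\left(z{\left(35,36 \right)} \right)}} = \sqrt{\sqrt{58598 - 1414830} - \left(\frac{65}{3} + \frac{10}{35}\right)} = \sqrt{\sqrt{-1356232} - \frac{461}{21}} = \sqrt{2 i \sqrt{339058} - \frac{461}{21}} = \sqrt{- \frac{461}{21} + 2 i \sqrt{339058}}$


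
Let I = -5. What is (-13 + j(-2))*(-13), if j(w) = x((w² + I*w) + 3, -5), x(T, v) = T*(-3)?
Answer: 832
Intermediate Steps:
x(T, v) = -3*T
j(w) = -9 - 3*w² + 15*w (j(w) = -3*((w² - 5*w) + 3) = -3*(3 + w² - 5*w) = -9 - 3*w² + 15*w)
(-13 + j(-2))*(-13) = (-13 + (-9 - 3*(-2)² + 15*(-2)))*(-13) = (-13 + (-9 - 3*4 - 30))*(-13) = (-13 + (-9 - 12 - 30))*(-13) = (-13 - 51)*(-13) = -64*(-13) = 832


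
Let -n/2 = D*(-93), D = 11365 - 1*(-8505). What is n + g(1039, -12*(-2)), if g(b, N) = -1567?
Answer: 3694253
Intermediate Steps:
D = 19870 (D = 11365 + 8505 = 19870)
n = 3695820 (n = -39740*(-93) = -2*(-1847910) = 3695820)
n + g(1039, -12*(-2)) = 3695820 - 1567 = 3694253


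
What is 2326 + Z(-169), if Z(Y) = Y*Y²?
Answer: -4824483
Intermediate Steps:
Z(Y) = Y³
2326 + Z(-169) = 2326 + (-169)³ = 2326 - 4826809 = -4824483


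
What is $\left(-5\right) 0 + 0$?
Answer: $0$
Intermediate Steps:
$\left(-5\right) 0 + 0 = 0 + 0 = 0$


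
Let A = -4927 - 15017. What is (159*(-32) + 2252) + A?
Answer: -22780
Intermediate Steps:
A = -19944
(159*(-32) + 2252) + A = (159*(-32) + 2252) - 19944 = (-5088 + 2252) - 19944 = -2836 - 19944 = -22780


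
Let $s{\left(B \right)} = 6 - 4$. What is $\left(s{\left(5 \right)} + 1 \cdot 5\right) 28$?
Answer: $196$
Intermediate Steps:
$s{\left(B \right)} = 2$ ($s{\left(B \right)} = 6 - 4 = 2$)
$\left(s{\left(5 \right)} + 1 \cdot 5\right) 28 = \left(2 + 1 \cdot 5\right) 28 = \left(2 + 5\right) 28 = 7 \cdot 28 = 196$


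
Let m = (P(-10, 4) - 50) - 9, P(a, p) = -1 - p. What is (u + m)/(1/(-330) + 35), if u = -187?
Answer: -82830/11549 ≈ -7.1721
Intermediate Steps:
m = -64 (m = ((-1 - 1*4) - 50) - 9 = ((-1 - 4) - 50) - 9 = (-5 - 50) - 9 = -55 - 9 = -64)
(u + m)/(1/(-330) + 35) = (-187 - 64)/(1/(-330) + 35) = -251/(-1/330 + 35) = -251/11549/330 = -251*330/11549 = -82830/11549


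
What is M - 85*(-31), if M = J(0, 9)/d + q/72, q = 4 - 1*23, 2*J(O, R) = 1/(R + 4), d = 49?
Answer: 120839573/45864 ≈ 2634.7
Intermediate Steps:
J(O, R) = 1/(2*(4 + R)) (J(O, R) = 1/(2*(R + 4)) = 1/(2*(4 + R)))
q = -19 (q = 4 - 23 = -19)
M = -12067/45864 (M = (1/(2*(4 + 9)))/49 - 19/72 = ((½)/13)*(1/49) - 19*1/72 = ((½)*(1/13))*(1/49) - 19/72 = (1/26)*(1/49) - 19/72 = 1/1274 - 19/72 = -12067/45864 ≈ -0.26310)
M - 85*(-31) = -12067/45864 - 85*(-31) = -12067/45864 + 2635 = 120839573/45864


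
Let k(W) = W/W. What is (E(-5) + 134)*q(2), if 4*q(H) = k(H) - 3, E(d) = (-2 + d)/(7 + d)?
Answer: -261/4 ≈ -65.250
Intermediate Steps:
k(W) = 1
E(d) = (-2 + d)/(7 + d)
q(H) = -½ (q(H) = (1 - 3)/4 = (¼)*(-2) = -½)
(E(-5) + 134)*q(2) = ((-2 - 5)/(7 - 5) + 134)*(-½) = (-7/2 + 134)*(-½) = (261/2)*(-½) = -261/4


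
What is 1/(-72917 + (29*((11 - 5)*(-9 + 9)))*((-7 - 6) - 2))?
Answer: -1/72917 ≈ -1.3714e-5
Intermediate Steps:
1/(-72917 + (29*((11 - 5)*(-9 + 9)))*((-7 - 6) - 2)) = 1/(-72917 + (29*(6*0))*(-13 - 2)) = 1/(-72917 + (29*0)*(-15)) = 1/(-72917 + 0*(-15)) = 1/(-72917 + 0) = 1/(-72917) = -1/72917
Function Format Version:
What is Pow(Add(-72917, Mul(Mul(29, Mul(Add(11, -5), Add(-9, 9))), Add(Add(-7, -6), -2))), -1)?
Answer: Rational(-1, 72917) ≈ -1.3714e-5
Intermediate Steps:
Pow(Add(-72917, Mul(Mul(29, Mul(Add(11, -5), Add(-9, 9))), Add(Add(-7, -6), -2))), -1) = Pow(Add(-72917, Mul(Mul(29, Mul(6, 0)), Add(-13, -2))), -1) = Pow(Add(-72917, Mul(Mul(29, 0), -15)), -1) = Pow(Add(-72917, Mul(0, -15)), -1) = Pow(Add(-72917, 0), -1) = Pow(-72917, -1) = Rational(-1, 72917)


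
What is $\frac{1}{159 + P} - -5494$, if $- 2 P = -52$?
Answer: $\frac{1016391}{185} \approx 5494.0$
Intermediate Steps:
$P = 26$ ($P = \left(- \frac{1}{2}\right) \left(-52\right) = 26$)
$\frac{1}{159 + P} - -5494 = \frac{1}{159 + 26} - -5494 = \frac{1}{185} + 5494 = \frac{1016391}{185}$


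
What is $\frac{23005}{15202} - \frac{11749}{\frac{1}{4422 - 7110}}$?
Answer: $\frac{480099128029}{15202} \approx 3.1581 \cdot 10^{7}$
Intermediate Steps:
$\frac{23005}{15202} - \frac{11749}{\frac{1}{4422 - 7110}} = 23005 \cdot \frac{1}{15202} - \frac{11749}{\frac{1}{-2688}} = \frac{23005}{15202} - \frac{11749}{- \frac{1}{2688}} = \frac{23005}{15202} - -31581312 = \frac{23005}{15202} + 31581312 = \frac{480099128029}{15202}$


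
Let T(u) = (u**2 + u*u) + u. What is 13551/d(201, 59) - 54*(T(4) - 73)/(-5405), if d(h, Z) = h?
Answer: 24280519/362135 ≈ 67.048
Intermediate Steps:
T(u) = u + 2*u**2 (T(u) = (u**2 + u**2) + u = 2*u**2 + u = u + 2*u**2)
13551/d(201, 59) - 54*(T(4) - 73)/(-5405) = 13551/201 - 54*(4*(1 + 2*4) - 73)/(-5405) = 13551*(1/201) - 54*(4*(1 + 8) - 73)*(-1/5405) = 4517/67 - 54*(4*9 - 73)*(-1/5405) = 4517/67 - 54*(36 - 73)*(-1/5405) = 4517/67 - 54*(-37)*(-1/5405) = 4517/67 + 1998*(-1/5405) = 4517/67 - 1998/5405 = 24280519/362135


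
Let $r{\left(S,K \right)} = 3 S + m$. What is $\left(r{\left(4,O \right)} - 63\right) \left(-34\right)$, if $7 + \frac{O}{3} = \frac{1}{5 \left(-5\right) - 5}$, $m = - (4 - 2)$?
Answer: $1802$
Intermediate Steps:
$m = -2$ ($m = \left(-1\right) 2 = -2$)
$O = - \frac{211}{10}$ ($O = -21 + \frac{3}{5 \left(-5\right) - 5} = -21 + \frac{3}{-25 - 5} = -21 + \frac{3}{-30} = -21 + 3 \left(- \frac{1}{30}\right) = -21 - \frac{1}{10} = - \frac{211}{10} \approx -21.1$)
$r{\left(S,K \right)} = -2 + 3 S$ ($r{\left(S,K \right)} = 3 S - 2 = -2 + 3 S$)
$\left(r{\left(4,O \right)} - 63\right) \left(-34\right) = \left(\left(-2 + 3 \cdot 4\right) - 63\right) \left(-34\right) = \left(\left(-2 + 12\right) - 63\right) \left(-34\right) = \left(10 - 63\right) \left(-34\right) = \left(-53\right) \left(-34\right) = 1802$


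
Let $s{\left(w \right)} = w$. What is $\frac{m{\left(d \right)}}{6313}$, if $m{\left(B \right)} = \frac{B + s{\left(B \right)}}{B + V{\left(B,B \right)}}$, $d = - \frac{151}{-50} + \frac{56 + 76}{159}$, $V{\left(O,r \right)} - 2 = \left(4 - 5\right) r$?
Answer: $\frac{10203}{16729450} \approx 0.00060988$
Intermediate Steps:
$V{\left(O,r \right)} = 2 - r$ ($V{\left(O,r \right)} = 2 + \left(4 - 5\right) r = 2 - r$)
$d = \frac{10203}{2650}$ ($d = \left(-151\right) \left(- \frac{1}{50}\right) + 132 \cdot \frac{1}{159} = \frac{151}{50} + \frac{44}{53} = \frac{10203}{2650} \approx 3.8502$)
$m{\left(B \right)} = B$ ($m{\left(B \right)} = \frac{B + B}{B - \left(-2 + B\right)} = \frac{2 B}{2} = 2 B \frac{1}{2} = B$)
$\frac{m{\left(d \right)}}{6313} = \frac{10203}{2650 \cdot 6313} = \frac{10203}{2650} \cdot \frac{1}{6313} = \frac{10203}{16729450}$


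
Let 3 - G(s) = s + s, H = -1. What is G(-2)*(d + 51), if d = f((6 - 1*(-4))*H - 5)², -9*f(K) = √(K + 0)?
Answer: 9604/27 ≈ 355.70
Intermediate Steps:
G(s) = 3 - 2*s (G(s) = 3 - (s + s) = 3 - 2*s)
f(K) = -√K/9 (f(K) = -√(K + 0)/9 = -√K/9)
d = -5/27 (d = (-√((6 - 1*(-4))*(-1) - 5)/9)² = (-√((6 + 4)*(-1) - 5)/9)² = (-√(10*(-1) - 5)/9)² = (-√(-10 - 5)/9)² = (-I*√15/9)² = -5/27 ≈ -0.18519)
G(-2)*(d + 51) = (3 - 2*(-2))*(-5/27 + 51) = (3 + 4)*(1372/27) = 7*(1372/27) = 9604/27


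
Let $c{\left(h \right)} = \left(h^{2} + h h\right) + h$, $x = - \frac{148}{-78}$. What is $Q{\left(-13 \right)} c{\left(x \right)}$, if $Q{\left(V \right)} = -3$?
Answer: $- \frac{13838}{507} \approx -27.294$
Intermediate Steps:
$x = \frac{74}{39}$ ($x = \left(-148\right) \left(- \frac{1}{78}\right) = \frac{74}{39} \approx 1.8974$)
$c{\left(h \right)} = h + 2 h^{2}$ ($c{\left(h \right)} = \left(h^{2} + h^{2}\right) + h = 2 h^{2} + h = h + 2 h^{2}$)
$Q{\left(-13 \right)} c{\left(x \right)} = - 3 \frac{74 \left(1 + 2 \cdot \frac{74}{39}\right)}{39} = - 3 \frac{74 \left(1 + \frac{148}{39}\right)}{39} = - 3 \cdot \frac{74}{39} \cdot \frac{187}{39} = \left(-3\right) \frac{13838}{1521} = - \frac{13838}{507}$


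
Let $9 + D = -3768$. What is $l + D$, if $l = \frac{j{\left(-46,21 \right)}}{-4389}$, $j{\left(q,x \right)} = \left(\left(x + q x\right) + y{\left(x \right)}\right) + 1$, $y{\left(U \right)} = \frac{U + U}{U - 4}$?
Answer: $- \frac{281797295}{74613} \approx -3776.8$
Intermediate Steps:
$y{\left(U \right)} = \frac{2 U}{-4 + U}$
$j{\left(q,x \right)} = 1 + x + q x + \frac{2 x}{-4 + x}$ ($j{\left(q,x \right)} = \left(\left(x + q x\right) + \frac{2 x}{-4 + x}\right) + 1 = \left(x + q x + \frac{2 x}{-4 + x}\right) + 1 = 1 + x + q x + \frac{2 x}{-4 + x}$)
$D = -3777$ ($D = -9 - 3768 = -3777$)
$l = \frac{16006}{74613}$ ($l = \frac{\frac{1}{-4 + 21} \left(2 \cdot 21 + \left(-4 + 21\right) \left(1 + 21 - 966\right)\right)}{-4389} = \frac{42 + 17 \left(1 + 21 - 966\right)}{17} \left(- \frac{1}{4389}\right) = \frac{42 + 17 \left(-944\right)}{17} \left(- \frac{1}{4389}\right) = \frac{42 - 16048}{17} \left(- \frac{1}{4389}\right) = \frac{1}{17} \left(-16006\right) \left(- \frac{1}{4389}\right) = \left(- \frac{16006}{17}\right) \left(- \frac{1}{4389}\right) = \frac{16006}{74613} \approx 0.21452$)
$l + D = \frac{16006}{74613} - 3777 = - \frac{281797295}{74613}$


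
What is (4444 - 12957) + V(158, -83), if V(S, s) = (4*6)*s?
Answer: -10505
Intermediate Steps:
V(S, s) = 24*s
(4444 - 12957) + V(158, -83) = (4444 - 12957) + 24*(-83) = -8513 - 1992 = -10505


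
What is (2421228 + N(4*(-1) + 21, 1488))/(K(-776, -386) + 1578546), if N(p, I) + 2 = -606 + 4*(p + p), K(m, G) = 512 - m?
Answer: 1210378/789917 ≈ 1.5323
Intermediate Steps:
N(p, I) = -608 + 8*p (N(p, I) = -2 + (-606 + 4*(p + p)) = -2 + (-606 + 4*(2*p)) = -2 + (-606 + 8*p) = -608 + 8*p)
(2421228 + N(4*(-1) + 21, 1488))/(K(-776, -386) + 1578546) = (2421228 + (-608 + 8*(4*(-1) + 21)))/((512 - 1*(-776)) + 1578546) = (2421228 + (-608 + 8*(-4 + 21)))/((512 + 776) + 1578546) = (2421228 + (-608 + 8*17))/(1288 + 1578546) = (2421228 + (-608 + 136))/1579834 = (2421228 - 472)*(1/1579834) = 2420756*(1/1579834) = 1210378/789917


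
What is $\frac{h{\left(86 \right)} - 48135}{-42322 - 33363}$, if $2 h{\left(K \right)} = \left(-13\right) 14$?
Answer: $\frac{48226}{75685} \approx 0.63719$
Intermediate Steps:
$h{\left(K \right)} = -91$ ($h{\left(K \right)} = \frac{\left(-13\right) 14}{2} = \frac{1}{2} \left(-182\right) = -91$)
$\frac{h{\left(86 \right)} - 48135}{-42322 - 33363} = \frac{-91 - 48135}{-42322 - 33363} = - \frac{48226}{-75685} = \left(-48226\right) \left(- \frac{1}{75685}\right) = \frac{48226}{75685}$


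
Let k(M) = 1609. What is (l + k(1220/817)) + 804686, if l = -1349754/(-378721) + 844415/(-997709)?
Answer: 6217597833768574/7711292861 ≈ 8.0630e+5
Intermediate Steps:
l = 20956408579/7711292861 (l = -1349754*(-1/378721) + 844415*(-1/997709) = 27546/7729 - 844415/997709 = 20956408579/7711292861 ≈ 2.7176)
(l + k(1220/817)) + 804686 = (20956408579/7711292861 + 1609) + 804686 = 12428426621928/7711292861 + 804686 = 6217597833768574/7711292861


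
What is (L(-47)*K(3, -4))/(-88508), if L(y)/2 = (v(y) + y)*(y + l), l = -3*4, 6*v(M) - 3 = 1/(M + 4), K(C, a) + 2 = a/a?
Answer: 50563/815538 ≈ 0.062000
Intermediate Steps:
K(C, a) = -1 (K(C, a) = -2 + a/a = -2 + 1 = -1)
v(M) = 1/2 + 1/(6*(4 + M)) (v(M) = 1/2 + 1/(6*(M + 4)) = 1/2 + 1/(6*(4 + M)))
l = -12
L(y) = 2*(-12 + y)*(y + (13 + 3*y)/(6*(4 + y))) (L(y) = 2*(((13 + 3*y)/(6*(4 + y)) + y)*(y - 12)) = 2*((y + (13 + 3*y)/(6*(4 + y)))*(-12 + y)) = 2*((-12 + y)*(y + (13 + 3*y)/(6*(4 + y)))) = 2*(-12 + y)*(y + (13 + 3*y)/(6*(4 + y))))
(L(-47)*K(3, -4))/(-88508) = (((-156 - 311*(-47) - 45*(-47)**2 + 6*(-47)**3)/(3*(4 - 47)))*(-1))/(-88508) = (((1/3)*(-156 + 14617 - 45*2209 + 6*(-103823))/(-43))*(-1))*(-1/88508) = (((1/3)*(-1/43)*(-156 + 14617 - 99405 - 622938))*(-1))*(-1/88508) = (((1/3)*(-1/43)*(-707882))*(-1))*(-1/88508) = ((707882/129)*(-1))*(-1/88508) = -707882/129*(-1/88508) = 50563/815538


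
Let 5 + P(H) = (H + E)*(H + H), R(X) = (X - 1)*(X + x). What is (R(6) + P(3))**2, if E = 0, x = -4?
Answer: 529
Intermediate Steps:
R(X) = (-1 + X)*(-4 + X) (R(X) = (X - 1)*(X - 4) = (-1 + X)*(-4 + X))
P(H) = -5 + 2*H**2 (P(H) = -5 + (H + 0)*(H + H) = -5 + H*(2*H) = -5 + 2*H**2)
(R(6) + P(3))**2 = ((4 + 6**2 - 5*6) + (-5 + 2*3**2))**2 = ((4 + 36 - 30) + (-5 + 2*9))**2 = (10 + (-5 + 18))**2 = (10 + 13)**2 = 23**2 = 529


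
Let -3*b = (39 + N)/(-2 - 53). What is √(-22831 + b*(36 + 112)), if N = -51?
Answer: I*√69096335/55 ≈ 151.14*I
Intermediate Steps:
b = -4/55 (b = -(39 - 51)/(3*(-2 - 53)) = -(-4)/(-55) = -(-4)*(-1)/55 = -⅓*12/55 = -4/55 ≈ -0.072727)
√(-22831 + b*(36 + 112)) = √(-22831 - 4*(36 + 112)/55) = √(-22831 - 4/55*148) = √(-22831 - 592/55) = √(-1256297/55) = I*√69096335/55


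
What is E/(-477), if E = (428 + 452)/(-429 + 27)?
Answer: 440/95877 ≈ 0.0045892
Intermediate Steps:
E = -440/201 (E = 880/(-402) = 880*(-1/402) = -440/201 ≈ -2.1891)
E/(-477) = -440/201/(-477) = -440/201*(-1/477) = 440/95877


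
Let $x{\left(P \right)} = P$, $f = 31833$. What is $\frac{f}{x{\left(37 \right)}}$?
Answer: $\frac{31833}{37} \approx 860.35$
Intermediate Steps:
$\frac{f}{x{\left(37 \right)}} = \frac{31833}{37}$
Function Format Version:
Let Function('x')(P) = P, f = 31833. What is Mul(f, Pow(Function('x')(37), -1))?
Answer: Rational(31833, 37) ≈ 860.35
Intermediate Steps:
Mul(f, Pow(Function('x')(37), -1)) = Mul(31833, Pow(37, -1)) = Mul(31833, Rational(1, 37)) = Rational(31833, 37)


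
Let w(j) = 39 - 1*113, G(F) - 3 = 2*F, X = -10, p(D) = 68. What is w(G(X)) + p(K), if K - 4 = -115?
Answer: -6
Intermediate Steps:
K = -111 (K = 4 - 115 = -111)
G(F) = 3 + 2*F
w(j) = -74 (w(j) = 39 - 113 = -74)
w(G(X)) + p(K) = -74 + 68 = -6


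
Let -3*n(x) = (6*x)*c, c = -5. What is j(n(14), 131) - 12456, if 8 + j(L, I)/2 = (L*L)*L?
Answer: 5475528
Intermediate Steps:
n(x) = 10*x (n(x) = -6*x*(-5)/3 = -(-10)*x = 10*x)
j(L, I) = -16 + 2*L**3 (j(L, I) = -16 + 2*((L*L)*L) = -16 + 2*(L**2*L) = -16 + 2*L**3)
j(n(14), 131) - 12456 = (-16 + 2*(10*14)**3) - 12456 = (-16 + 2*140**3) - 12456 = (-16 + 2*2744000) - 12456 = (-16 + 5488000) - 12456 = 5487984 - 12456 = 5475528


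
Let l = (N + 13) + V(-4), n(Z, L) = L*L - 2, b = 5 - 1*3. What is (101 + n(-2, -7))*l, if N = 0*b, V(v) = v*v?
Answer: 4292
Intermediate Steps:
b = 2 (b = 5 - 3 = 2)
V(v) = v²
N = 0 (N = 0*2 = 0)
n(Z, L) = -2 + L² (n(Z, L) = L² - 2 = -2 + L²)
l = 29 (l = (0 + 13) + (-4)² = 13 + 16 = 29)
(101 + n(-2, -7))*l = (101 + (-2 + (-7)²))*29 = (101 + (-2 + 49))*29 = (101 + 47)*29 = 148*29 = 4292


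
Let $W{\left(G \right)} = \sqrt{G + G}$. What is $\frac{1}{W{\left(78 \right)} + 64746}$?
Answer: $\frac{10791}{698674060} - \frac{\sqrt{39}}{2096022180} \approx 1.5442 \cdot 10^{-5}$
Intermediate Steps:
$W{\left(G \right)} = \sqrt{2} \sqrt{G}$ ($W{\left(G \right)} = \sqrt{2 G} = \sqrt{2} \sqrt{G}$)
$\frac{1}{W{\left(78 \right)} + 64746} = \frac{1}{\sqrt{2} \sqrt{78} + 64746} = \frac{1}{2 \sqrt{39} + 64746} = \frac{1}{64746 + 2 \sqrt{39}}$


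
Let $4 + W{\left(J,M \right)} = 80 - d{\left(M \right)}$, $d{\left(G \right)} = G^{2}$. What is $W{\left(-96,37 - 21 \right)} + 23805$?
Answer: $23625$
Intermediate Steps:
$W{\left(J,M \right)} = 76 - M^{2}$ ($W{\left(J,M \right)} = -4 - \left(-80 + M^{2}\right) = 76 - M^{2}$)
$W{\left(-96,37 - 21 \right)} + 23805 = \left(76 - \left(37 - 21\right)^{2}\right) + 23805 = \left(76 - 16^{2}\right) + 23805 = \left(76 - 256\right) + 23805 = -180 + 23805 = 23625$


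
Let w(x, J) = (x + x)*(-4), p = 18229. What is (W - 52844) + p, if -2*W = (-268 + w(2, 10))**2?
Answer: -74943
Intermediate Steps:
w(x, J) = -8*x (w(x, J) = (2*x)*(-4) = -8*x)
W = -40328 (W = -(-268 - 8*2)**2/2 = -(-268 - 16)**2/2 = -1/2*(-284)**2 = -1/2*80656 = -40328)
(W - 52844) + p = (-40328 - 52844) + 18229 = -93172 + 18229 = -74943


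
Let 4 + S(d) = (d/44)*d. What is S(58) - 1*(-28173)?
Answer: 310700/11 ≈ 28245.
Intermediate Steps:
S(d) = -4 + d**2/44 (S(d) = -4 + (d/44)*d = -4 + d**2/44)
S(58) - 1*(-28173) = (-4 + (1/44)*58**2) - 1*(-28173) = (-4 + (1/44)*3364) + 28173 = (-4 + 841/11) + 28173 = 797/11 + 28173 = 310700/11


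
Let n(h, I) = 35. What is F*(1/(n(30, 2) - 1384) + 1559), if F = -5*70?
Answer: -736081500/1349 ≈ -5.4565e+5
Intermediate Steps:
F = -350
F*(1/(n(30, 2) - 1384) + 1559) = -350*(1/(35 - 1384) + 1559) = -350*(1/(-1349) + 1559) = -350*(-1/1349 + 1559) = -350*2103090/1349 = -736081500/1349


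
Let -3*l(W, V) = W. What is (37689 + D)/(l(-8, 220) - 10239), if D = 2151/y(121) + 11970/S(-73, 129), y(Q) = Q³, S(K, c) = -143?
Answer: -2598182881110/707237267737 ≈ -3.6737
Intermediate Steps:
l(W, V) = -W/3
D = -1927752507/23030293 (D = 2151/(121³) + 11970/(-143) = 2151/1771561 + 11970*(-1/143) = 2151*(1/1771561) - 11970/143 = 2151/1771561 - 11970/143 = -1927752507/23030293 ≈ -83.705)
(37689 + D)/(l(-8, 220) - 10239) = (37689 - 1927752507/23030293)/(-⅓*(-8) - 10239) = 866060960370/(23030293*(8/3 - 10239)) = 866060960370/(23030293*(-30709/3)) = (866060960370/23030293)*(-3/30709) = -2598182881110/707237267737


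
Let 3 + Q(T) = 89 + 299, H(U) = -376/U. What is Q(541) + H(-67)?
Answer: 26171/67 ≈ 390.61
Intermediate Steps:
Q(T) = 385 (Q(T) = -3 + (89 + 299) = -3 + 388 = 385)
Q(541) + H(-67) = 385 - 376/(-67) = 385 - 376*(-1/67) = 385 + 376/67 = 26171/67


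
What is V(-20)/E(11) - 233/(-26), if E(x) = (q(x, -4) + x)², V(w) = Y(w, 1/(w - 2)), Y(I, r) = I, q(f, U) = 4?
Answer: 10381/1170 ≈ 8.8727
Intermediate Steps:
V(w) = w
E(x) = (4 + x)²
V(-20)/E(11) - 233/(-26) = -20/(4 + 11)² - 233/(-26) = -20/(15²) - 233*(-1/26) = -20/225 + 233/26 = -20*1/225 + 233/26 = -4/45 + 233/26 = 10381/1170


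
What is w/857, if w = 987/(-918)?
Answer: -329/262242 ≈ -0.0012546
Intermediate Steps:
w = -329/306 (w = 987*(-1/918) = -329/306 ≈ -1.0752)
w/857 = -329/306/857 = -329/306*1/857 = -329/262242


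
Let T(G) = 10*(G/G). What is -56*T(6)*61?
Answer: -34160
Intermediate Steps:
T(G) = 10 (T(G) = 10*1 = 10)
-56*T(6)*61 = -56*10*61 = -560*61 = -34160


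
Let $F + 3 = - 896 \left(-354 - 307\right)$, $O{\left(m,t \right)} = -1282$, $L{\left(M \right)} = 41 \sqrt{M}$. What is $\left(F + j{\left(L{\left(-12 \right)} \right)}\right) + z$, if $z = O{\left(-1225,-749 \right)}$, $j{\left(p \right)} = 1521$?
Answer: $592492$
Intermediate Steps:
$z = -1282$
$F = 592253$ ($F = -3 - 896 \left(-354 - 307\right) = -3 - -592256 = -3 + 592256 = 592253$)
$\left(F + j{\left(L{\left(-12 \right)} \right)}\right) + z = \left(592253 + 1521\right) - 1282 = 593774 - 1282 = 592492$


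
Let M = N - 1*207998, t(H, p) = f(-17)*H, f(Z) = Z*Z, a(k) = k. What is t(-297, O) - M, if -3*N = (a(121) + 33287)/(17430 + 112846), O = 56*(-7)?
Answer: 3978794669/32569 ≈ 1.2217e+5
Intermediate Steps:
O = -392
N = -2784/32569 (N = -(121 + 33287)/(3*(17430 + 112846)) = -11136/130276 = -⅓*8352/32569 = -2784/32569 ≈ -0.085480)
f(Z) = Z²
t(H, p) = 289*H (t(H, p) = (-17)²*H = 289*H)
M = -6774289646/32569 (M = -2784/32569 - 1*207998 = -2784/32569 - 207998 = -6774289646/32569 ≈ -2.0800e+5)
t(-297, O) - M = 289*(-297) - 1*(-6774289646/32569) = -85833 + 6774289646/32569 = 3978794669/32569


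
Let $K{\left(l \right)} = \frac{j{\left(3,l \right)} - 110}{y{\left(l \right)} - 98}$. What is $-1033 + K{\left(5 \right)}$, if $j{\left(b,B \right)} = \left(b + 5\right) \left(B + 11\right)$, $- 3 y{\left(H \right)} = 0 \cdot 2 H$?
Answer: $- \frac{50626}{49} \approx -1033.2$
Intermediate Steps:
$y{\left(H \right)} = 0$ ($y{\left(H \right)} = - \frac{0 \cdot 2 H}{3} = - \frac{0 H}{3} = \left(- \frac{1}{3}\right) 0 = 0$)
$j{\left(b,B \right)} = \left(5 + b\right) \left(11 + B\right)$
$K{\left(l \right)} = \frac{11}{49} - \frac{4 l}{49}$ ($K{\left(l \right)} = \frac{\left(55 + 5 l + 11 \cdot 3 + l 3\right) - 110}{0 - 98} = \frac{\left(55 + 5 l + 33 + 3 l\right) - 110}{-98} = \left(\left(88 + 8 l\right) - 110\right) \left(- \frac{1}{98}\right) = \left(-22 + 8 l\right) \left(- \frac{1}{98}\right) = \frac{11}{49} - \frac{4 l}{49}$)
$-1033 + K{\left(5 \right)} = -1033 + \left(\frac{11}{49} - \frac{20}{49}\right) = -1033 - \frac{9}{49} = - \frac{50626}{49}$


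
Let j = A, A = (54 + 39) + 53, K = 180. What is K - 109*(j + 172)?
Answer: -34482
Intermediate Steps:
A = 146 (A = 93 + 53 = 146)
j = 146
K - 109*(j + 172) = 180 - 109*(146 + 172) = 180 - 109*318 = 180 - 34662 = -34482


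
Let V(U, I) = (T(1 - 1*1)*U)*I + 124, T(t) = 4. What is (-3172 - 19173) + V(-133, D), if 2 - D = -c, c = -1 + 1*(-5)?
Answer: -20093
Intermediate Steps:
c = -6 (c = -1 - 5 = -6)
D = -4 (D = 2 - (-1)*(-6) = 2 - 1*6 = 2 - 6 = -4)
V(U, I) = 124 + 4*I*U (V(U, I) = (4*U)*I + 124 = 4*I*U + 124 = 124 + 4*I*U)
(-3172 - 19173) + V(-133, D) = (-3172 - 19173) + (124 + 4*(-4)*(-133)) = -22345 + (124 + 2128) = -22345 + 2252 = -20093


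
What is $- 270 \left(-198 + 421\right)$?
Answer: $-60210$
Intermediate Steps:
$- 270 \left(-198 + 421\right) = \left(-270\right) 223 = -60210$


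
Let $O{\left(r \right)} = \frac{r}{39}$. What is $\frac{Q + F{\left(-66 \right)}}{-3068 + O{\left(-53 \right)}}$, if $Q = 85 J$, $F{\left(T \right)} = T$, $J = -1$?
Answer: $\frac{5889}{119705} \approx 0.049196$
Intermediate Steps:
$O{\left(r \right)} = \frac{r}{39}$ ($O{\left(r \right)} = r \frac{1}{39} = \frac{r}{39}$)
$Q = -85$ ($Q = 85 \left(-1\right) = -85$)
$\frac{Q + F{\left(-66 \right)}}{-3068 + O{\left(-53 \right)}} = \frac{-85 - 66}{-3068 + \frac{1}{39} \left(-53\right)} = - \frac{151}{-3068 - \frac{53}{39}} = - \frac{151}{- \frac{119705}{39}} = \left(-151\right) \left(- \frac{39}{119705}\right) = \frac{5889}{119705}$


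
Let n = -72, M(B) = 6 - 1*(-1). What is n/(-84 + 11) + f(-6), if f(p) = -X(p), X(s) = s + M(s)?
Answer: -1/73 ≈ -0.013699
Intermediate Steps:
M(B) = 7 (M(B) = 6 + 1 = 7)
X(s) = 7 + s (X(s) = s + 7 = 7 + s)
f(p) = -7 - p (f(p) = -(7 + p) = -7 - p)
n/(-84 + 11) + f(-6) = -72/(-84 + 11) + (-7 - 1*(-6)) = -72/(-73) + (-7 + 6) = -1/73*(-72) - 1 = 72/73 - 1 = -1/73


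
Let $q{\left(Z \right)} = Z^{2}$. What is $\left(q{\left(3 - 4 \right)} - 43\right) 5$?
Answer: $-210$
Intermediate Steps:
$\left(q{\left(3 - 4 \right)} - 43\right) 5 = \left(\left(3 - 4\right)^{2} - 43\right) 5 = \left(\left(-1\right)^{2} - 43\right) 5 = \left(1 - 43\right) 5 = \left(-42\right) 5 = -210$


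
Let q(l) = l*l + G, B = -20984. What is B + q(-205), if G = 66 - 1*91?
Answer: 21016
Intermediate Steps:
G = -25 (G = 66 - 91 = -25)
q(l) = -25 + l**2 (q(l) = l*l - 25 = l**2 - 25 = -25 + l**2)
B + q(-205) = -20984 + (-25 + (-205)**2) = -20984 + (-25 + 42025) = -20984 + 42000 = 21016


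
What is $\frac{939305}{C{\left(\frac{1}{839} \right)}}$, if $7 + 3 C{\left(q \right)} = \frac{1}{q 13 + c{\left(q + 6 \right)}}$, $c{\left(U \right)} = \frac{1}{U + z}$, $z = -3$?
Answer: $- \frac{691943724775}{1014661} \approx -6.8195 \cdot 10^{5}$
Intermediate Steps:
$c{\left(U \right)} = \frac{1}{-3 + U}$ ($c{\left(U \right)} = \frac{1}{U - 3} = \frac{1}{-3 + U}$)
$C{\left(q \right)} = - \frac{7}{3} + \frac{1}{3 \left(\frac{1}{3 + q} + 13 q\right)}$ ($C{\left(q \right)} = - \frac{7}{3} + \frac{1}{3 \left(q 13 + \frac{1}{-3 + \left(q + 6\right)}\right)} = - \frac{7}{3} + \frac{1}{3 \left(13 q + \frac{1}{-3 + \left(6 + q\right)}\right)} = - \frac{7}{3} + \frac{1}{3 \left(13 q + \frac{1}{3 + q}\right)} = - \frac{7}{3} + \frac{1}{3 \left(\frac{1}{3 + q} + 13 q\right)}$)
$\frac{939305}{C{\left(\frac{1}{839} \right)}} = \frac{939305}{\frac{1}{3} \frac{1}{1 + \frac{13 \left(3 + \frac{1}{839}\right)}{839}} \left(-7 - \left(-1 + \frac{91}{839}\right) \left(3 + \frac{1}{839}\right)\right)} = \frac{939305}{\frac{1}{3} \frac{1}{1 + 13 \cdot \frac{1}{839} \left(3 + \frac{1}{839}\right)} \left(-7 - \left(-1 + 91 \cdot \frac{1}{839}\right) \left(3 + \frac{1}{839}\right)\right)} = \frac{939305}{\frac{1}{3} \frac{1}{1 + 13 \cdot \frac{1}{839} \cdot \frac{2518}{839}} \left(-7 - \left(-1 + \frac{91}{839}\right) \frac{2518}{839}\right)} = \frac{939305}{\frac{1}{3} \frac{1}{1 + \frac{32734}{703921}} \left(-7 - \left(- \frac{748}{839}\right) \frac{2518}{839}\right)} = \frac{939305}{\frac{1}{3} \frac{1}{\frac{736655}{703921}} \left(-7 + \frac{1883464}{703921}\right)} = \frac{939305}{\frac{1}{3} \cdot \frac{703921}{736655} \left(- \frac{3043983}{703921}\right)} = \frac{939305}{- \frac{1014661}{736655}} = 939305 \left(- \frac{736655}{1014661}\right) = - \frac{691943724775}{1014661}$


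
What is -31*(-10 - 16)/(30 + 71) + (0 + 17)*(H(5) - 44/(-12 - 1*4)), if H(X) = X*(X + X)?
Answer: 365511/404 ≈ 904.73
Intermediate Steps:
H(X) = 2*X² (H(X) = X*(2*X) = 2*X²)
-31*(-10 - 16)/(30 + 71) + (0 + 17)*(H(5) - 44/(-12 - 1*4)) = -31*(-10 - 16)/(30 + 71) + (0 + 17)*(2*5² - 44/(-12 - 1*4)) = -(-806)/101 + 17*(2*25 - 44/(-12 - 4)) = -(-806)/101 + 17*(50 - 44/(-16)) = -31*(-26/101) + 17*(50 - 44*(-1/16)) = 806/101 + 17*(50 + 11/4) = 806/101 + 17*(211/4) = 806/101 + 3587/4 = 365511/404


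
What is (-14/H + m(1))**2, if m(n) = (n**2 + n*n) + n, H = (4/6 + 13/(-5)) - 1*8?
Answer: 431649/22201 ≈ 19.443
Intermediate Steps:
H = -149/15 (H = (4*(1/6) + 13*(-1/5)) - 8 = (2/3 - 13/5) - 8 = -29/15 - 8 = -149/15 ≈ -9.9333)
m(n) = n + 2*n**2 (m(n) = (n**2 + n**2) + n = 2*n**2 + n = n + 2*n**2)
(-14/H + m(1))**2 = (-14/(-149/15) + 1*(1 + 2*1))**2 = (-14*(-15/149) + 1*(1 + 2))**2 = (210/149 + 1*3)**2 = (210/149 + 3)**2 = (657/149)**2 = 431649/22201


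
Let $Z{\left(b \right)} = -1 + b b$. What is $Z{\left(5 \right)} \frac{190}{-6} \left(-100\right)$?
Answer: $76000$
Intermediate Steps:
$Z{\left(b \right)} = -1 + b^{2}$
$Z{\left(5 \right)} \frac{190}{-6} \left(-100\right) = \left(-1 + 5^{2}\right) \frac{190}{-6} \left(-100\right) = \left(-1 + 25\right) 190 \left(- \frac{1}{6}\right) \left(-100\right) = 24 \left(- \frac{95}{3}\right) \left(-100\right) = \left(-760\right) \left(-100\right) = 76000$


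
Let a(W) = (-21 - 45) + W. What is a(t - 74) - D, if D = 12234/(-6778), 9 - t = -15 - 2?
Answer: -380229/3389 ≈ -112.20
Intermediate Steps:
t = 26 (t = 9 - (-15 - 2) = 9 - 1*(-17) = 9 + 17 = 26)
a(W) = -66 + W
D = -6117/3389 (D = 12234*(-1/6778) = -6117/3389 ≈ -1.8050)
a(t - 74) - D = (-66 + (26 - 74)) - 1*(-6117/3389) = (-66 - 48) + 6117/3389 = -114 + 6117/3389 = -380229/3389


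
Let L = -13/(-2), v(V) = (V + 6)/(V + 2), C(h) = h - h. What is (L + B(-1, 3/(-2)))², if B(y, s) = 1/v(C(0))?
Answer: 1681/36 ≈ 46.694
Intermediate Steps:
C(h) = 0
v(V) = (6 + V)/(2 + V)
L = 13/2 (L = -13*(-½) = 13/2 ≈ 6.5000)
B(y, s) = ⅓ (B(y, s) = 1/((6 + 0)/(2 + 0)) = 1/(6/2) = 1/((½)*6) = 1/3 = ⅓)
(L + B(-1, 3/(-2)))² = (13/2 + ⅓)² = (41/6)² = 1681/36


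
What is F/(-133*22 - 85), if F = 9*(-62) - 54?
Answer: 612/3011 ≈ 0.20325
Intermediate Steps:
F = -612 (F = -558 - 54 = -612)
F/(-133*22 - 85) = -612/(-133*22 - 85) = -612/(-2926 - 85) = -612/(-3011) = -612*(-1/3011) = 612/3011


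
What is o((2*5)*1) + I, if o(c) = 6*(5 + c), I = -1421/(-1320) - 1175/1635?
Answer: 4333563/47960 ≈ 90.358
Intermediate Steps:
I = 17163/47960 (I = -1421*(-1/1320) - 1175*1/1635 = 1421/1320 - 235/327 = 17163/47960 ≈ 0.35786)
o(c) = 30 + 6*c
o((2*5)*1) + I = (30 + 6*((2*5)*1)) + 17163/47960 = (30 + 6*(10*1)) + 17163/47960 = (30 + 6*10) + 17163/47960 = (30 + 60) + 17163/47960 = 90 + 17163/47960 = 4333563/47960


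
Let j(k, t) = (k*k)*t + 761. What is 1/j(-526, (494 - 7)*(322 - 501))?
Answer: -1/24118676187 ≈ -4.1462e-11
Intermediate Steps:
j(k, t) = 761 + t*k² (j(k, t) = k²*t + 761 = t*k² + 761 = 761 + t*k²)
1/j(-526, (494 - 7)*(322 - 501)) = 1/(761 + ((494 - 7)*(322 - 501))*(-526)²) = 1/(761 + (487*(-179))*276676) = 1/(761 - 87173*276676) = 1/(761 - 24118676948) = 1/(-24118676187) = -1/24118676187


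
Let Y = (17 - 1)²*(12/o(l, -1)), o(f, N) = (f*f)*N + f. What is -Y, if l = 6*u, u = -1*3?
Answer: 512/57 ≈ 8.9825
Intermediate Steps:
u = -3
l = -18 (l = 6*(-3) = -18)
o(f, N) = f + N*f² (o(f, N) = f²*N + f = N*f² + f = f + N*f²)
Y = -512/57 (Y = (17 - 1)²*(12/((-18*(1 - 1*(-18))))) = 16²*(12/((-18*(1 + 18)))) = 256*(12/((-18*19))) = 256*(12/(-342)) = 256*(12*(-1/342)) = 256*(-2/57) = -512/57 ≈ -8.9825)
-Y = -1*(-512/57) = 512/57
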